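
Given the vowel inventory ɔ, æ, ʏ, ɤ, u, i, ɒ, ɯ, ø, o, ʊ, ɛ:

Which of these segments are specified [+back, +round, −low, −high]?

ɔ, o

Checking each segment against [+back], [+round], [−low], [−high]: /ɔ/ (mid back rounded lax vowel), /o/ (mid back rounded tense vowel) satisfy every feature; every other segment in the inventory fails at least one.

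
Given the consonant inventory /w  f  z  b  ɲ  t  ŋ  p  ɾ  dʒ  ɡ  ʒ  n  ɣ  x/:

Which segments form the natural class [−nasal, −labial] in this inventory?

Eliminate segments failing any feature: /w, f, b, p/ are [+labial]; /ɲ, ŋ, n/ are [+nasal]. The remaining /z, t, ɾ, dʒ, ɡ, ʒ, ɣ, x/ satisfy [−nasal], [−labial].

z, t, ɾ, dʒ, ɡ, ʒ, ɣ, x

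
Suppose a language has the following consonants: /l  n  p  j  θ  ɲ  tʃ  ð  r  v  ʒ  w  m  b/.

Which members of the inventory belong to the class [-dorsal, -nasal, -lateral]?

p, θ, tʃ, ð, r, v, ʒ, b

Checking each segment against [-dorsal], [-nasal], [-lateral]: /p/ (voiceless bilabial stop), /θ/ (voiceless dental fricative), /tʃ/ (voiceless postalveolar affricate), /ð/ (voiced dental fricative), /r/ (alveolar trill), /v/ (voiced labiodental fricative), among others, satisfy every feature; every other segment in the inventory fails at least one.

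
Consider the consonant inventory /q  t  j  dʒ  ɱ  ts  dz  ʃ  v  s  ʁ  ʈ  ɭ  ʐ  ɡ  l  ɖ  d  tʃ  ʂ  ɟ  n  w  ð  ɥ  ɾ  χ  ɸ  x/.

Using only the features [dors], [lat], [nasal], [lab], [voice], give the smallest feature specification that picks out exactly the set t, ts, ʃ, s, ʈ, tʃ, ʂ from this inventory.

[−voice, −lab, −dors]

Every target segment is [−voice], [−labial], [−dorsal]; each remaining inventory member fails at least one of these. Each conjunct is needed — [−labial, −dorsal] alone would also admit /dʒ, dz, ɭ, ʐ, …/; [−voice, −dorsal] alone would also admit /ɸ/; [−voice, −labial] alone would also admit /q, χ, x/ — and no other combination of two listed features has exactly this extension, so three is the minimum.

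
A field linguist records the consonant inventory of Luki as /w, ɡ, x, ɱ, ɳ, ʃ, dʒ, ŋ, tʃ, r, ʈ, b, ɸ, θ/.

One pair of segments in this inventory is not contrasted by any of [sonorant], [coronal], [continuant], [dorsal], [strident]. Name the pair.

tʃ, dʒ

On the given features, /tʃ/ and /dʒ/ have an identical profile: [-sonorant], [+coronal], [-continuant], [-dorsal], [+strident]. No other two segments in the inventory coincide on all 5 features. (They do differ in [voice], which is not among the given features.)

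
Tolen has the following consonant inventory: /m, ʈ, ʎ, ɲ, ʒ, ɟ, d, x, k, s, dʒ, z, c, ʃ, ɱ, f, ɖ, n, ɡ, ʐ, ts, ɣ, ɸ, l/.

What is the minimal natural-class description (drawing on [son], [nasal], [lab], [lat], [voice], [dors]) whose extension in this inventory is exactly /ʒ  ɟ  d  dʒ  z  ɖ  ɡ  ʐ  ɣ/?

The class [-sonorant], [+voice] has exactly /ʒ, ɟ, d, dʒ, z, ɖ, ɡ, ʐ, ɣ/ as its extension in this inventory. No smaller conjunction from the listed features achieves this: [+voice] alone would also admit /m, ʎ, ɲ, ɱ, …/; [-sonorant] alone would also admit /ʈ, x, k, s, …/; and checking the remaining single features turns up none with this extension.

[-son, +voice]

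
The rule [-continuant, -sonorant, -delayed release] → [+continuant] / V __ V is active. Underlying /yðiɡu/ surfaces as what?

The only segment in the rule's environment that also matches [-continuant, -sonorant, -delayed release] is /ɡ/. Applying [+continuant] turns the voiced velar stop into /ɣ/ (voiced velar fricative), giving [yðiɣu].

[yðiɣu]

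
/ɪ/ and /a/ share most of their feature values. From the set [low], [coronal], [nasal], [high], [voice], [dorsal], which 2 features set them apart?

[high], [low]

The two segments share [−coronal], [−nasal], [+voice], [+dorsal]. The only features from the list on which they differ: /ɪ/ is [+high] while /a/ is [−high]; /ɪ/ is [−low] while /a/ is [+low].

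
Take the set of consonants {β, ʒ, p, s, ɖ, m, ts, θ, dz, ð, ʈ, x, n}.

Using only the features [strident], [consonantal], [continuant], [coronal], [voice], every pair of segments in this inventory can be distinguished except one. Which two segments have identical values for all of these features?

/n/ (alveolar nasal) and /ɖ/ (voiced retroflex stop) are both [−strident], [+consonantal], [−continuant], [+coronal], [+voice], so none of the listed features separates them. (They do differ in [sonorant], [nasal] and [anterior], which are not among the given features.) Every other pair in the inventory differs on at least one listed feature.

n, ɖ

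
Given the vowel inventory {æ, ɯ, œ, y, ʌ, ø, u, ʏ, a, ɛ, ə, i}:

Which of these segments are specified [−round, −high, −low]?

ʌ, ɛ, ə

First, the [−round] segments are /æ, ɯ, ʌ, a, ɛ, ə, i/.
Among these, [−high] gives /æ, ʌ, a, ɛ, ə/.
Then [−low] leaves /ʌ, ɛ, ə/.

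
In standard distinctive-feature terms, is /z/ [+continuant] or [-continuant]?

/z/ is the voiced alveolar fricative. The feature [continuant] marks segments produced without complete oral closure; /z/ has this property, so it is [+continuant].

[+continuant]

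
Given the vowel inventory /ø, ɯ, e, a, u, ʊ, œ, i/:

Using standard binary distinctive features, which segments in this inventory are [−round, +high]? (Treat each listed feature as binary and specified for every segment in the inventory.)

First, the [−round] segments are /ɯ, e, a, i/.
Of those, [+high] leaves /ɯ, i/.

ɯ, i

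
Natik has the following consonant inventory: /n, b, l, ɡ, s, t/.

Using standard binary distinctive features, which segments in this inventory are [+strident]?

s

The [+strident] segments here are /s/; the remaining /n, b, l, ɡ, t/ are [-strident].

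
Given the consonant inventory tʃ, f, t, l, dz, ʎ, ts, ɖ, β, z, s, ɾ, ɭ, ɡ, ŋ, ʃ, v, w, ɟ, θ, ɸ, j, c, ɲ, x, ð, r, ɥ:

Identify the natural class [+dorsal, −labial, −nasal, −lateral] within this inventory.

Checking each segment against [+dorsal], [−labial], [−nasal], [−lateral]: /ɡ/ (voiced velar stop), /ɟ/ (voiced palatal stop), /j/ (palatal glide), /c/ (voiceless palatal stop), /x/ (voiceless velar fricative) satisfy every feature; every other segment in the inventory fails at least one.

ɡ, ɟ, j, c, x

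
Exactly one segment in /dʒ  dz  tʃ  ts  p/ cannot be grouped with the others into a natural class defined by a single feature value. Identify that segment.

[delayed release] (equivalently [strident], [labial], [coronal]) groups all but one: /tʃ, dz, ts, dʒ/ share [+delayed release] while /p/ (voiceless bilabial stop) alone is [−delayed release]. Removing any other segment would not leave a single-feature class that excludes it.

p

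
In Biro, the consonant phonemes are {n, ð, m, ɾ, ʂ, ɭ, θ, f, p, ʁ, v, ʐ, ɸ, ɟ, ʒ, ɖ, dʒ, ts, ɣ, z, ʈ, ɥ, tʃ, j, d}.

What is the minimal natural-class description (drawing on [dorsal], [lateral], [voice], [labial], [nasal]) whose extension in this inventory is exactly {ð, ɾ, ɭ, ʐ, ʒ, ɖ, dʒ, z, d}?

[+voice, -nasal, -labial, -dorsal]

/ð, ɾ, ɭ, ʐ, ʒ, ɖ, dʒ, z, d/ are all [+voice], [-nasal], [-labial], [-dorsal], and no other segment in the inventory matches all four values. Dropping any one of them over-generates: [-nasal, -labial, -dorsal] alone would also admit /ʂ, θ, ts, ʈ, …/; [+voice, -labial, -dorsal] alone would also admit /n/; [+voice, -nasal, -dorsal] alone would also admit /v/; [+voice, -nasal, -labial] alone would also admit /ʁ, ɟ, ɣ, j/. No other combination of three listed features picks out exactly this set either, so fewer than four features will not do.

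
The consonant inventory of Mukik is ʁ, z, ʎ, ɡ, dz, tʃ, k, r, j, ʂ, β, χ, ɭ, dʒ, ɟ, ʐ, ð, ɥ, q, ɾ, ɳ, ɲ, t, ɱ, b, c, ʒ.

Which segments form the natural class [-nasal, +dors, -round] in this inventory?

ʁ, ʎ, ɡ, k, j, χ, ɟ, q, c

Checking each segment against [-nasal], [+dorsal], [-round]: /ʁ/ (voiced uvular fricative), /ʎ/ (palatal lateral approximant), /ɡ/ (voiced velar stop), /k/ (voiceless velar stop), /j/ (palatal glide), /χ/ (voiceless uvular fricative), among others, satisfy every feature; every other segment in the inventory fails at least one.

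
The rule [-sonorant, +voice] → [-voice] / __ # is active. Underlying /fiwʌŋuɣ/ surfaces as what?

/ɣ/ satisfies [-sonorant, +voice] and sits in __ #. The [-voice] counterpart of the voiced velar fricative is /x/. Other segments in /fiwʌŋuɣ/ either fail the structural description or are not in the environment, so the surface form is [fiwʌŋux].

[fiwʌŋux]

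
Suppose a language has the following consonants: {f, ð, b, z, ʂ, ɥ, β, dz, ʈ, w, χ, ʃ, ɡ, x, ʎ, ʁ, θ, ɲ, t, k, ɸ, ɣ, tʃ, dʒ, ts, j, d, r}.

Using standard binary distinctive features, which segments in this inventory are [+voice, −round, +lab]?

b, β

First, the [+voice] segments are /ð, b, z, ɥ, β, dz, w, ɡ, ʎ, ʁ, ɲ, ɣ, dʒ, j, d, r/.
Within that set, [−round] gives /ð, b, z, β, dz, ɡ, ʎ, ʁ, ɲ, ɣ, dʒ, j, d, r/.
Intersecting with [+labial] leaves /b, β/.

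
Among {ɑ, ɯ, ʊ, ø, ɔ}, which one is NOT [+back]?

ø

Every segment except /ø/ is [+back]. /ø/ (mid front rounded tense vowel) is [-back], so it is the exception.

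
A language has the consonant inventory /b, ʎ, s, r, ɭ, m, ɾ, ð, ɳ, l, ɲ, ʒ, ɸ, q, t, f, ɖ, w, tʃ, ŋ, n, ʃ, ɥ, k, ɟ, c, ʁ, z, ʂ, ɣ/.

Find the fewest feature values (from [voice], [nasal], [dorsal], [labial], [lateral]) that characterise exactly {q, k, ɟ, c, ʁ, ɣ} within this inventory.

The class [-nasal], [-lateral], [-labial], [+dorsal] has exactly /q, k, ɟ, c, ʁ, ɣ/ as its extension in this inventory. No smaller conjunction from the listed features achieves this: [-lateral, -labial, +dorsal] alone would also admit /ɲ, ŋ/; [-nasal, -labial, +dorsal] alone would also admit /ʎ/; [-nasal, -lateral, +dorsal] alone would also admit /w, ɥ/; [-nasal, -lateral, -labial] alone would also admit /s, r, ɾ, ð, …/; and checking the remaining three-feature bundles turns up none with this extension.

[-nasal, -lateral, -labial, +dorsal]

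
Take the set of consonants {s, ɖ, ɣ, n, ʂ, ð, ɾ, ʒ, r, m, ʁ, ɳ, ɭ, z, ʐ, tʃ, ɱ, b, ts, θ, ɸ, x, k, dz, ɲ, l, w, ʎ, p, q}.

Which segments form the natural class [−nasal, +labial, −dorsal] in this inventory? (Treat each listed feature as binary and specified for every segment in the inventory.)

Checking each segment against [−nasal], [+labial], [−dorsal]: /b/ (voiced bilabial stop), /ɸ/ (voiceless bilabial fricative), /p/ (voiceless bilabial stop) satisfy every feature; every other segment in the inventory fails at least one.

b, ɸ, p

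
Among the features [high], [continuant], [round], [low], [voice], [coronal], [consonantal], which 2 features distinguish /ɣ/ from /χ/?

The two segments share [+continuant], [−round], [−low], [−coronal], [+consonantal]. The only features from the list on which they differ: /ɣ/ is [+voice] while /χ/ is [−voice]; /ɣ/ is [+high] while /χ/ is [−high].

[voice], [high]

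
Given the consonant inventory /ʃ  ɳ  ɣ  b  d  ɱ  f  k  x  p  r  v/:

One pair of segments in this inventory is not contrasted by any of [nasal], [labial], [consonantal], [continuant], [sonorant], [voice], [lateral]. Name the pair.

Both /ʃ/ and /x/ are [-nasal], [-labial], [+consonantal], [+continuant], [-sonorant], [-voice], [-lateral]. Since the list omits [strident], [coronal] and [dorsal] — which do distinguish the voiceless postalveolar fricative from the voiceless velar fricative — this pair collapses; all other pairs remain distinct.

ʃ, x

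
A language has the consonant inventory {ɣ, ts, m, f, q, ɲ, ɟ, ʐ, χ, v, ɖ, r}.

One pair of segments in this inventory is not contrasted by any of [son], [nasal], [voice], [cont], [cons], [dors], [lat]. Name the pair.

ʐ, v

/ʐ/ (voiced retroflex fricative) and /v/ (voiced labiodental fricative) are both [−sonorant], [−nasal], [+voice], [+continuant], [+consonantal], [−dorsal], [−lateral], so none of the listed features separates them. (They do differ in [labial] and [coronal], which are not among the given features.) Every other pair in the inventory differs on at least one listed feature.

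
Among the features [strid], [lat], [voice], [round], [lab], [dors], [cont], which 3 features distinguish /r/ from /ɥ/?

[labial], [round], [dorsal]

The two segments share [-strident], [-lateral], [+voice], [+continuant]. The only features from the list on which they differ: /r/ is [-labial] while /ɥ/ is [+labial]; /r/ is [-round] while /ɥ/ is [+round]; /r/ is [-dorsal] while /ɥ/ is [+dorsal].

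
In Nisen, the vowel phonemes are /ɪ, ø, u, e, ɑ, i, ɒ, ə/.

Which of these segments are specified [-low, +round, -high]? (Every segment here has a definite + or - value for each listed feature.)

Checking each segment against [-low], [+round], [-high]: /ø/ (mid front rounded tense vowel) satisfies every feature; every other segment in the inventory fails at least one.

ø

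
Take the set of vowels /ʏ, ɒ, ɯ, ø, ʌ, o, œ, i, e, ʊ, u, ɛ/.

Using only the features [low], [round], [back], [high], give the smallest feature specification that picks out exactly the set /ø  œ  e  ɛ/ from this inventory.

The class [-high], [-back] has exactly /ø, œ, e, ɛ/ as its extension in this inventory. No smaller conjunction from the listed features achieves this: [-back] alone would also admit /ʏ, i/; [-high] alone would also admit /ɒ, ʌ, o/; and checking the remaining single features turns up none with this extension.

[-high, -back]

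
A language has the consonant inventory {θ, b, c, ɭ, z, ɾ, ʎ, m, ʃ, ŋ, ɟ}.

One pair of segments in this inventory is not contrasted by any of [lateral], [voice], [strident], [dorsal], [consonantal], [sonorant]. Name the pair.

m, ɾ

Both /m/ and /ɾ/ are [-lateral], [+voice], [-strident], [-dorsal], [+consonantal], [+sonorant]. Since the list omits [nasal], [labial] and [coronal] — which do distinguish the bilabial nasal from the alveolar tap — this pair collapses; all other pairs remain distinct.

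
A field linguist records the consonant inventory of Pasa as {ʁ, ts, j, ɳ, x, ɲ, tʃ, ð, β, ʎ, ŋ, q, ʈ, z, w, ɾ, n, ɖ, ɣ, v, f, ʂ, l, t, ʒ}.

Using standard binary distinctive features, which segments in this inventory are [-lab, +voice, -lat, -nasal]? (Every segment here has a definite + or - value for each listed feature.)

Among the inventory, the [-labial] segments are /ʁ, ts, j, ɳ, x, ɲ, tʃ, ð, ʎ, ŋ, q, ʈ, z, ɾ, n, ɖ, ɣ, ʂ, l, t, ʒ/.
Within that set, [+voice] gives /ʁ, j, ɳ, ɲ, ð, ʎ, ŋ, z, ɾ, n, ɖ, ɣ, l, ʒ/.
Within that set, [-lateral] gives /ʁ, j, ɳ, ɲ, ð, ŋ, z, ɾ, n, ɖ, ɣ, ʒ/.
Within that set, [-nasal] leaves /ʁ, j, ð, z, ɾ, ɖ, ɣ, ʒ/.

ʁ, j, ð, z, ɾ, ɖ, ɣ, ʒ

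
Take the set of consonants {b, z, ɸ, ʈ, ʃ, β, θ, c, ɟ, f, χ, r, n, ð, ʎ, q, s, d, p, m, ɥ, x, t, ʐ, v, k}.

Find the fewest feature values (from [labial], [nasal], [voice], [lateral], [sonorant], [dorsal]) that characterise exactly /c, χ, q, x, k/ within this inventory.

Every target segment is [−voice], [+dorsal]; each remaining inventory member fails at least one of these. Each conjunct is needed — [+dorsal] alone would also admit /ɟ, ʎ, ɥ/; [−voice] alone would also admit /ɸ, ʈ, ʃ, θ, …/ — and no other single listed feature has exactly this extension, so two is the minimum.

[−voice, +dorsal]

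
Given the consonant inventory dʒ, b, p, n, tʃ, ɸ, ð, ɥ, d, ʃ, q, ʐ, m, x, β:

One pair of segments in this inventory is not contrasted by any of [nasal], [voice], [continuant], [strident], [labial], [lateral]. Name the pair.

/β/ (voiced bilabial fricative) and /ɥ/ (labial-palatal glide) are both [−nasal], [+voice], [+continuant], [−strident], [+labial], [−lateral], so none of the listed features separates them. (They do differ in [sonorant], [round] and [dorsal], which are not among the given features.) Every other pair in the inventory differs on at least one listed feature.

β, ɥ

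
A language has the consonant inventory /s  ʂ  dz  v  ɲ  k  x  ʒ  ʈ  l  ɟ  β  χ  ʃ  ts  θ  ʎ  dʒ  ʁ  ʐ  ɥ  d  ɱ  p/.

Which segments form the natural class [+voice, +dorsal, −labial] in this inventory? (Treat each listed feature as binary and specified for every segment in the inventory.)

Eliminate segments failing any feature: /s, ʂ, k, x, ʈ, χ, ʃ, ts, θ, p/ are [−voice]; /dz, v, ʒ, l, β, dʒ, ʐ, d, ɱ/ are [−dorsal]; /ɥ/ is [+labial]. The remaining /ɲ, ɟ, ʎ, ʁ/ satisfy [+voice], [+dorsal], [−labial].

ɲ, ɟ, ʎ, ʁ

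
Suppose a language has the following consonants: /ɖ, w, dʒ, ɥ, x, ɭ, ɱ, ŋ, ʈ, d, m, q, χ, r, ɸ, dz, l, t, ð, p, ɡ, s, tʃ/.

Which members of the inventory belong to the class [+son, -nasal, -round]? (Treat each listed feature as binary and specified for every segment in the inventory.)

ɭ, r, l

Among the inventory, the [+sonorant] segments are /w, ɥ, ɭ, ɱ, ŋ, m, r, l/.
Then [-nasal] gives /w, ɥ, ɭ, r, l/.
Then [-round] leaves /ɭ, r, l/.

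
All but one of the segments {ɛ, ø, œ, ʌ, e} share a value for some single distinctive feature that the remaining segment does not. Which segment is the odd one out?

ʌ

The remaining segments after removing /ʌ/ share [−back]; /ʌ/ (mid back unrounded lax vowel) is [+back]. For every other candidate removal, the leftover set fails to share any single feature value that the removed segment lacks.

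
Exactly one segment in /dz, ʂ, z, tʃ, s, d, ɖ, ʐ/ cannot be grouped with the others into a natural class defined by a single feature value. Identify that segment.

/ʐ, ɖ, z, ʂ, d, s, dz/ are all [−distributed], but /tʃ/ (voiceless postalveolar affricate) is [+distributed]. No other single segment can be removed to leave a set sharing one feature value that the removed segment lacks, so /tʃ/ is the odd one out.

tʃ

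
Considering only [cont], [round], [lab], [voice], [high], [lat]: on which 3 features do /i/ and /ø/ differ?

[labial], [round], [high]

/i/ (high front unrounded tense vowel) and /ø/ (mid front rounded tense vowel) agree on [+continuant], [+voice], [-lateral]. They differ on [labial] (/i/ [-], /ø/ [+]), [round] (/i/ [-], /ø/ [+]), [high] (/i/ [+], /ø/ [-]).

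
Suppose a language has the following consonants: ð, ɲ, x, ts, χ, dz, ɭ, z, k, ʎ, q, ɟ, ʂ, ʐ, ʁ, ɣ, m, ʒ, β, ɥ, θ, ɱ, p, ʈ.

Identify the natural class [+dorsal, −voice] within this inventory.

Eliminate segments failing any feature: /ð, ts, dz, ɭ, z, ʂ, ʐ, m, ʒ, β, θ, ɱ, p, ʈ/ are [−dorsal]; /ɲ, ʎ, ɟ, ʁ, ɣ, ɥ/ are [+voice]. The remaining /x, χ, k, q/ satisfy [+dorsal], [−voice].

x, χ, k, q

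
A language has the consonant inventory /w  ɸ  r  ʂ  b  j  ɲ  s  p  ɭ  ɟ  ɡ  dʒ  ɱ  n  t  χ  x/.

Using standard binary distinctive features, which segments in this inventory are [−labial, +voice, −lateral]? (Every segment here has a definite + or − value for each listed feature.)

Eliminate segments failing any feature: /w, ɸ, b, p, ɱ/ are [+labial]; /ʂ, s, t, χ, x/ are [−voice]; /ɭ/ is [+lateral]. The remaining /r, j, ɲ, ɟ, ɡ, dʒ, n/ satisfy [−labial], [+voice], [−lateral].

r, j, ɲ, ɟ, ɡ, dʒ, n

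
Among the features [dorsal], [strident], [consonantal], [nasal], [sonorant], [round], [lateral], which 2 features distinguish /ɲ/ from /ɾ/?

/ɲ/ is the palatal nasal and /ɾ/ is the alveolar tap. Both are [−strident], [+consonantal], [+sonorant], [−round], [−lateral]. /ɲ/ is [+nasal] while /ɾ/ is [−nasal]; /ɲ/ is [+dorsal] while /ɾ/ is [−dorsal], so the distinguishing features are [nasal], [dorsal].

[nasal], [dorsal]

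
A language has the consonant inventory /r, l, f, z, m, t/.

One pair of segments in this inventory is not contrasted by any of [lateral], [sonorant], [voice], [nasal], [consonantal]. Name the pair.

t, f

/t/ (voiceless alveolar stop) and /f/ (voiceless labiodental fricative) are both [−lateral], [−sonorant], [−voice], [−nasal], [+consonantal], so none of the listed features separates them. (They do differ in [continuant], [labial] and [coronal], which are not among the given features.) Every other pair in the inventory differs on at least one listed feature.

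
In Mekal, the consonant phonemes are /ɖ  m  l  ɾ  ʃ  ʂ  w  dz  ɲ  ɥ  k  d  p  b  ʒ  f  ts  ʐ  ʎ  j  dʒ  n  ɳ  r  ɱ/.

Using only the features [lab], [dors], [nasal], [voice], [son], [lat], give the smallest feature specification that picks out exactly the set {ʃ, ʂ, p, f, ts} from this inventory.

[-voice, -dors]

Every target segment is [-voice], [-dorsal]; each remaining inventory member fails at least one of these. Each conjunct is needed — [-dorsal] alone would also admit /ɖ, m, l, ɾ, …/; [-voice] alone would also admit /k/ — and no other single listed feature has exactly this extension, so two is the minimum.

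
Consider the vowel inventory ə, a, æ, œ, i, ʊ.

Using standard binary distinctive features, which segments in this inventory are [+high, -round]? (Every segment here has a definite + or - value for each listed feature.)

Eliminate segments failing any feature: /ə, a, æ, œ/ are [-high]; /ʊ/ is [+round]. The remaining /i/ satisfy [+high], [-round].

i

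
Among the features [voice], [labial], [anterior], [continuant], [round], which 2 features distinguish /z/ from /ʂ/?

The two segments share [−labial], [+continuant], [−round]. The only features from the list on which they differ: /z/ is [+voice] while /ʂ/ is [−voice]; /z/ is [+anterior] while /ʂ/ is [−anterior].

[voice], [anterior]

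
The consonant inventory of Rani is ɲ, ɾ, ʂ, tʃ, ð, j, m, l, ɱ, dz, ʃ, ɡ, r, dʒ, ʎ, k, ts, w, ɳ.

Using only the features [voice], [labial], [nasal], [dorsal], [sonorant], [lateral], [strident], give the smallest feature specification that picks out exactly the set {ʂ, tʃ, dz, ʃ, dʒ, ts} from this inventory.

Every target segment is [+strident] and no other inventory member is, so one feature is enough.

[+strident]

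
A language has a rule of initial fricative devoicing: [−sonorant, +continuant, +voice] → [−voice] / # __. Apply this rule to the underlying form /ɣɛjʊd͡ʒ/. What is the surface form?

[xɛjʊd͡ʒ]

/ɣ/ satisfies [−sonorant, +continuant, +voice] and sits in # __. The [−voice] counterpart of the voiced velar fricative is /x/. Other segments in /ɣɛjʊd͡ʒ/ either fail the structural description or are not in the environment, so the surface form is [xɛjʊd͡ʒ].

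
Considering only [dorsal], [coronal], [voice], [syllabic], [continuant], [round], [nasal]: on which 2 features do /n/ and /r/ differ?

The two segments share [−dorsal], [+coronal], [+voice], [−syllabic], [−round]. The only features from the list on which they differ: /n/ is [+nasal] while /r/ is [−nasal]; /n/ is [−continuant] while /r/ is [+continuant].

[nasal], [continuant]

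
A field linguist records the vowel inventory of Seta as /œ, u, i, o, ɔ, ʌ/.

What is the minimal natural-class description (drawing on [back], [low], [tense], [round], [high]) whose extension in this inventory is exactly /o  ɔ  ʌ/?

[-high, +back]

/o, ɔ, ʌ/ are all [-high], [+back], and no other segment in the inventory matches both values. Dropping any one of them over-generates: [+back] alone would also admit /u/; [-high] alone would also admit /œ/. No other single listed feature picks out exactly this set either, so fewer than two features will not do.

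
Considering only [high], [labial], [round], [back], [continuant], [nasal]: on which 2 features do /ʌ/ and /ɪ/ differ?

[high], [back]

The two segments share [-labial], [-round], [+continuant], [-nasal]. The only features from the list on which they differ: /ʌ/ is [-high] while /ɪ/ is [+high]; /ʌ/ is [+back] while /ɪ/ is [-back].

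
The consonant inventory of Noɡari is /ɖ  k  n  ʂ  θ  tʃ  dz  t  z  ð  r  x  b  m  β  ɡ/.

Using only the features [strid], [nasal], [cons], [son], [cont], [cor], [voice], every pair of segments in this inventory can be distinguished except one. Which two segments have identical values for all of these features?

ɡ, b

/ɡ/ (voiced velar stop) and /b/ (voiced bilabial stop) are both [−strident], [−nasal], [+consonantal], [−sonorant], [−continuant], [−coronal], [+voice], so none of the listed features separates them. (They do differ in [labial] and [dorsal], which are not among the given features.) Every other pair in the inventory differs on at least one listed feature.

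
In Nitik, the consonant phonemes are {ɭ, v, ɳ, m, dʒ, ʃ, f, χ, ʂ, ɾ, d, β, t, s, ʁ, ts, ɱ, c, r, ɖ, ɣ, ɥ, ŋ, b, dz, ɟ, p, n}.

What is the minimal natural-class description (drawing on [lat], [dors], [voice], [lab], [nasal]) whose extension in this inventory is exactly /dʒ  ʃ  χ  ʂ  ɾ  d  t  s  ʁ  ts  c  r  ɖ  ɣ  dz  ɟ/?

The class [-nasal], [-lateral], [-labial] has exactly /dʒ, ʃ, χ, ʂ, ɾ, d, t, s, ʁ, ts, c, r, ɖ, ɣ, dz, ɟ/ as its extension in this inventory. No smaller conjunction from the listed features achieves this: [-lateral, -labial] alone would also admit /ɳ, ŋ, n/; [-nasal, -labial] alone would also admit /ɭ/; [-nasal, -lateral] alone would also admit /v, f, β, ɥ, …/; and checking the remaining two-feature bundles turns up none with this extension.

[-nasal, -lat, -lab]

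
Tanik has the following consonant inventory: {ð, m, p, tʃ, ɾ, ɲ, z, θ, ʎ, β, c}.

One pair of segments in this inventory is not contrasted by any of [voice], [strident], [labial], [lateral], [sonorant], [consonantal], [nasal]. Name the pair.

/θ/ (voiceless dental fricative) and /c/ (voiceless palatal stop) are both [-voice], [-strident], [-labial], [-lateral], [-sonorant], [+consonantal], [-nasal], so none of the listed features separates them. (They do differ in [continuant] and [dorsal], which are not among the given features.) Every other pair in the inventory differs on at least one listed feature.

θ, c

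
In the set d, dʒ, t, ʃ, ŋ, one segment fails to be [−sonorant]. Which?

/t, dʒ, ʃ, d/ are all [−sonorant]; /ŋ/ (velar nasal) is [+sonorant].

ŋ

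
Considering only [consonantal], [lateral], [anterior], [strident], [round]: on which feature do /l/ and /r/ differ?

[lateral]

/l/ (alveolar lateral approximant) and /r/ (alveolar trill) agree on [+consonantal], [+anterior], [−strident], [−round]. They differ on [lateral] (/l/ [+], /r/ [−]).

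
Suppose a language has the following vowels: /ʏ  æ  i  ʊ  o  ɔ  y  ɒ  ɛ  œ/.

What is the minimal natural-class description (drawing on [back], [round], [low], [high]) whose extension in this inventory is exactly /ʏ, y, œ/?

Every target segment is [−back], [+round]; each remaining inventory member fails at least one of these. Each conjunct is needed — [+round] alone would also admit /ʊ, o, ɔ, ɒ/; [−back] alone would also admit /æ, i, ɛ/ — and no other single listed feature has exactly this extension, so two is the minimum.

[−back, +round]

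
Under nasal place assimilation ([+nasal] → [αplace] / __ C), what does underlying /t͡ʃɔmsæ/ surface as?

[t͡ʃɔnsæ]

/m/ sits before the [+coronal] consonant /s/, so it takes on [+coronal] and surfaces as /n/. The rest of the form is unaffected: [t͡ʃɔnsæ].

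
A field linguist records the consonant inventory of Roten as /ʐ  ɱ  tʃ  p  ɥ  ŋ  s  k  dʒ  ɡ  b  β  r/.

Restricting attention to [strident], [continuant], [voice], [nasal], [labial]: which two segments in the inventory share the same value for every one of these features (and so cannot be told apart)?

On the given features, /β/ and /ɥ/ have an identical profile: [−strident], [+continuant], [+voice], [−nasal], [+labial]. No other two segments in the inventory coincide on all 5 features. (They do differ in [sonorant], [round] and [dorsal], which are not among the given features.)

β, ɥ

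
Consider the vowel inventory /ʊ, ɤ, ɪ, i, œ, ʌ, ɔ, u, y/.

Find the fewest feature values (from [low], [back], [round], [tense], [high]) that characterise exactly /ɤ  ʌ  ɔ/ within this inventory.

The class [−high], [+back] has exactly /ɤ, ʌ, ɔ/ as its extension in this inventory. No smaller conjunction from the listed features achieves this: [+back] alone would also admit /ʊ, u/; [−high] alone would also admit /œ/; and checking the remaining single features turns up none with this extension.

[−high, +back]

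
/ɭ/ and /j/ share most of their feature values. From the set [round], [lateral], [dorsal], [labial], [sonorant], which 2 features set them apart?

The two segments share [−round], [−labial], [+sonorant]. The only features from the list on which they differ: /ɭ/ is [+lateral] while /j/ is [−lateral]; /ɭ/ is [−dorsal] while /j/ is [+dorsal].

[lateral], [dorsal]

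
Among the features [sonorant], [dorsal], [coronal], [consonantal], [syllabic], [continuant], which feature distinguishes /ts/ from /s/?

[continuant]

The two segments share [-sonorant], [-dorsal], [+coronal], [+consonantal], [-syllabic]. The only feature from the list on which they differ: /ts/ is [-continuant] while /s/ is [+continuant].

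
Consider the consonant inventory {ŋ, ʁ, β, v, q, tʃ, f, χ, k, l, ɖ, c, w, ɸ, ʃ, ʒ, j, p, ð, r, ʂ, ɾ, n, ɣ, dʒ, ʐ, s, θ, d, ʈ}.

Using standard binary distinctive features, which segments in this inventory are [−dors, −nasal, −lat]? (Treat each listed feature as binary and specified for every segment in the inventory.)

Eliminate segments failing any feature: /ŋ, ʁ, q, χ, k, c, w, j, ɣ/ are [+dorsal]; /l/ is [+lateral]; /n/ is [+nasal]. The remaining /β, v, tʃ, f, ɖ, ɸ, ʃ, ʒ, p, ð, r, ʂ, ɾ, dʒ, ʐ, s, θ, d, ʈ/ satisfy [−dorsal], [−nasal], [−lateral].

β, v, tʃ, f, ɖ, ɸ, ʃ, ʒ, p, ð, r, ʂ, ɾ, dʒ, ʐ, s, θ, d, ʈ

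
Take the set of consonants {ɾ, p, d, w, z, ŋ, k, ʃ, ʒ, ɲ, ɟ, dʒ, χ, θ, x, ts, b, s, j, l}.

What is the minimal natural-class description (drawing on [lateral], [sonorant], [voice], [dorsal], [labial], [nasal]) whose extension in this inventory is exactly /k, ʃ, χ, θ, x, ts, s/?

[−voice, −labial]

/k, ʃ, χ, θ, x, ts, s/ are all [−voice], [−labial], and no other segment in the inventory matches both values. Dropping any one of them over-generates: [−labial] alone would also admit /ɾ, d, z, ŋ, …/; [−voice] alone would also admit /p/. No other single listed feature picks out exactly this set either, so fewer than two features will not do.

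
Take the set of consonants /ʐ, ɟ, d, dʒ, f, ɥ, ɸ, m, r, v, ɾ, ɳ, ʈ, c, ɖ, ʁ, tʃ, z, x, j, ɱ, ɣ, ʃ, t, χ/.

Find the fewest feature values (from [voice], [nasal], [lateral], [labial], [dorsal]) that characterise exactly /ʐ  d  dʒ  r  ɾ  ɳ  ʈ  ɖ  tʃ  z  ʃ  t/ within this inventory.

The class [-labial], [-dorsal] has exactly /ʐ, d, dʒ, r, ɾ, ɳ, ʈ, ɖ, tʃ, z, ʃ, t/ as its extension in this inventory. No smaller conjunction from the listed features achieves this: [-dorsal] alone would also admit /f, ɸ, m, v, …/; [-labial] alone would also admit /ɟ, c, ʁ, x, …/; and checking the remaining single features turns up none with this extension.

[-labial, -dorsal]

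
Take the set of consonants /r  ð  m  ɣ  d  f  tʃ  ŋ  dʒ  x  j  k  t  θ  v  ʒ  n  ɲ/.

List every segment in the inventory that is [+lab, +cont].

f, v

The [+labial] segments are /m, f, v/.
Within that set, [+continuant] leaves /f, v/.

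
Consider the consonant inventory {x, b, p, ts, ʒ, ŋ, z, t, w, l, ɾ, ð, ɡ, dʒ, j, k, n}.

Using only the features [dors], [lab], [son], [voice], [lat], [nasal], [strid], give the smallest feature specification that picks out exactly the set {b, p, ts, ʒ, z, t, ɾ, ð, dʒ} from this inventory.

[−nasal, −lat, −dors]

Every target segment is [−nasal], [−lateral], [−dorsal]; each remaining inventory member fails at least one of these. Each conjunct is needed — [−lateral, −dorsal] alone would also admit /n/; [−nasal, −dorsal] alone would also admit /l/; [−nasal, −lateral] alone would also admit /x, w, ɡ, j, …/ — and no other combination of two listed features has exactly this extension, so three is the minimum.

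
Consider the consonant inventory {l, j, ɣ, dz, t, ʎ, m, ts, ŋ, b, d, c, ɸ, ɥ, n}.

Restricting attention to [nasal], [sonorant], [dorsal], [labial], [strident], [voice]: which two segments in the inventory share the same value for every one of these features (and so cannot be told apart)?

j, ʎ

/j/ (palatal glide) and /ʎ/ (palatal lateral approximant) are both [−nasal], [+sonorant], [+dorsal], [−labial], [−strident], [+voice], so none of the listed features separates them. (They do differ in [lateral], which is not among the given features.) Every other pair in the inventory differs on at least one listed feature.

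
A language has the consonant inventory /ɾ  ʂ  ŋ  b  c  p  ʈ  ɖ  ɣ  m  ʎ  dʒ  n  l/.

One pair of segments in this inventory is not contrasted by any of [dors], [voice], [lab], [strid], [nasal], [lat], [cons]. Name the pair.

ɖ, ɾ

/ɖ/ (voiced retroflex stop) and /ɾ/ (alveolar tap) are both [-dorsal], [+voice], [-labial], [-strident], [-nasal], [-lateral], [+consonantal], so none of the listed features separates them. (They do differ in [sonorant] and [anterior], which are not among the given features.) Every other pair in the inventory differs on at least one listed feature.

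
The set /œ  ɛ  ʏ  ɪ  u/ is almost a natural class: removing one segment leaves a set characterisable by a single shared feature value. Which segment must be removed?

u

The remaining segments after removing /u/ share [−tense]; /u/ (high back rounded tense vowel) is [+tense]. For every other candidate removal, the leftover set fails to share any single feature value that the removed segment lacks.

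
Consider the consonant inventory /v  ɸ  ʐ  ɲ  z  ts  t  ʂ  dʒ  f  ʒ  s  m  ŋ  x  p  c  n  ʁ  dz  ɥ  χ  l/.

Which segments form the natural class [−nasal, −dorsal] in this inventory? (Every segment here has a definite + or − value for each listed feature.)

Among the inventory, the [−nasal] segments are /v, ɸ, ʐ, z, ts, t, ʂ, dʒ, f, ʒ, s, x, p, c, ʁ, dz, ɥ, χ, l/.
Within that set, [−dorsal] leaves /v, ɸ, ʐ, z, ts, t, ʂ, dʒ, f, ʒ, s, p, dz, l/.

v, ɸ, ʐ, z, ts, t, ʂ, dʒ, f, ʒ, s, p, dz, l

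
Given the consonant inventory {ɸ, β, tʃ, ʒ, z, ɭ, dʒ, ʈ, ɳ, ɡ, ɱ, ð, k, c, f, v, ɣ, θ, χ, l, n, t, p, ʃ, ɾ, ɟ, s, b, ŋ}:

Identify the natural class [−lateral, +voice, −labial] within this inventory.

Checking each segment against [−lateral], [+voice], [−labial]: /ʒ/ (voiced postalveolar fricative), /z/ (voiced alveolar fricative), /dʒ/ (voiced postalveolar affricate), /ɳ/ (retroflex nasal), /ɡ/ (voiced velar stop), /ð/ (voiced dental fricative), among others, satisfy every feature; every other segment in the inventory fails at least one.

ʒ, z, dʒ, ɳ, ɡ, ð, ɣ, n, ɾ, ɟ, ŋ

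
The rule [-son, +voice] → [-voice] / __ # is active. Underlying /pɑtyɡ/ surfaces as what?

/ɡ/ satisfies [-son, +voice] and sits in __ #. The [-voice] counterpart of the voiced velar stop is /k/. Other segments in /pɑtyɡ/ either fail the structural description or are not in the environment, so the surface form is [pɑtyk].

[pɑtyk]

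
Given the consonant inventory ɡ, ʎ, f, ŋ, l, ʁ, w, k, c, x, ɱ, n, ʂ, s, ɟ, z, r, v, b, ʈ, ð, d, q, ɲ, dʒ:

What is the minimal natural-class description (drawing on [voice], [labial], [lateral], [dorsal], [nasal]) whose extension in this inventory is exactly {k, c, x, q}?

Every target segment is [-voice], [+dorsal]; each remaining inventory member fails at least one of these. Each conjunct is needed — [+dorsal] alone would also admit /ɡ, ʎ, ŋ, ʁ, …/; [-voice] alone would also admit /f, ʂ, s, ʈ/ — and no other single listed feature has exactly this extension, so two is the minimum.

[-voice, +dorsal]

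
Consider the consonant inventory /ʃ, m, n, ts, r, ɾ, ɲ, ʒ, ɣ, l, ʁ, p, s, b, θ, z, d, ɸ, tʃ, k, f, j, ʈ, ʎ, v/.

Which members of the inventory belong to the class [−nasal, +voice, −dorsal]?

r, ɾ, ʒ, l, b, z, d, v

Checking each segment against [−nasal], [+voice], [−dorsal]: /r/ (alveolar trill), /ɾ/ (alveolar tap), /ʒ/ (voiced postalveolar fricative), /l/ (alveolar lateral approximant), /b/ (voiced bilabial stop), /z/ (voiced alveolar fricative), among others, satisfy every feature; every other segment in the inventory fails at least one.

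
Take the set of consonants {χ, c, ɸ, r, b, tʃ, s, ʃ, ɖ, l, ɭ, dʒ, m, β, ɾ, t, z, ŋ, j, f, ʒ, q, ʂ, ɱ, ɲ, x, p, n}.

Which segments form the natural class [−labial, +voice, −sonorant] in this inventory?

ɖ, dʒ, z, ʒ

Checking each segment against [−labial], [+voice], [−sonorant]: /ɖ/ (voiced retroflex stop), /dʒ/ (voiced postalveolar affricate), /z/ (voiced alveolar fricative), /ʒ/ (voiced postalveolar fricative) satisfy every feature; every other segment in the inventory fails at least one.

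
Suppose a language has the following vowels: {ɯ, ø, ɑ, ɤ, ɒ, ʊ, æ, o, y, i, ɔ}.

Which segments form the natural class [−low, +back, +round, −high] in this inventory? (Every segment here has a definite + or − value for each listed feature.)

Eliminate segments failing any feature: /ɯ, ɤ/ are [−round]; /ø, y, i/ are [−back]; /ɑ, ɒ, æ/ are [+low]; /ʊ/ is [+high]. The remaining /o, ɔ/ satisfy [−low], [+back], [+round], [−high].

o, ɔ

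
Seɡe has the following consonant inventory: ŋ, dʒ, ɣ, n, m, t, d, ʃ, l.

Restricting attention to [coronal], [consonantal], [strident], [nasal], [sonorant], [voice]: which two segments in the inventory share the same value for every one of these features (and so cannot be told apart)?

m, ŋ

Both /m/ and /ŋ/ are [−coronal], [+consonantal], [−strident], [+nasal], [+sonorant], [+voice]. Since the list omits [labial] and [dorsal] — which do distinguish the bilabial nasal from the velar nasal — this pair collapses; all other pairs remain distinct.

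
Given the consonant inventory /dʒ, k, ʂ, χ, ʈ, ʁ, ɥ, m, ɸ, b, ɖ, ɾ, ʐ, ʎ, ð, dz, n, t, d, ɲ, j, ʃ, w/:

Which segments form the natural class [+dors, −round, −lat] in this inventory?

k, χ, ʁ, ɲ, j

Eliminate segments failing any feature: /dʒ, ʂ, ʈ, m, ɸ, b, ɖ, ɾ, ʐ, ð, dz, n, t, d, ʃ/ are [−dorsal]; /ɥ, w/ are [+round]; /ʎ/ is [+lateral]. The remaining /k, χ, ʁ, ɲ, j/ satisfy [+dorsal], [−round], [−lateral].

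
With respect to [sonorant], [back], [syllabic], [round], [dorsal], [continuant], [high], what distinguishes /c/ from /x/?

/c/ (voiceless palatal stop) and /x/ (voiceless velar fricative) agree on [−sonorant], [−syllabic], [−round], [+dorsal], [+high]. They differ on [continuant] (/c/ [−], /x/ [+]), [back] (/c/ [−], /x/ [+]).

[continuant], [back]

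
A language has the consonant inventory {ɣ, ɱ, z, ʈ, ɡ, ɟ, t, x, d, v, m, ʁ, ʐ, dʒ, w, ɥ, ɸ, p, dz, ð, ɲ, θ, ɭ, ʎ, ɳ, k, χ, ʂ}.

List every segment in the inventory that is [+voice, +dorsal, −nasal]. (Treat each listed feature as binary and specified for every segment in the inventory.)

Checking each segment against [+voice], [+dorsal], [−nasal]: /ɣ/ (voiced velar fricative), /ɡ/ (voiced velar stop), /ɟ/ (voiced palatal stop), /ʁ/ (voiced uvular fricative), /w/ (labial-velar glide), /ɥ/ (labial-palatal glide), among others, satisfy every feature; every other segment in the inventory fails at least one.

ɣ, ɡ, ɟ, ʁ, w, ɥ, ʎ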